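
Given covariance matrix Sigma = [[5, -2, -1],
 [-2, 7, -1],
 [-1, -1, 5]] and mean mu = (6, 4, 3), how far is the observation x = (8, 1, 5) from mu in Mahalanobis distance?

Step 1 — centre the observation: (x - mu) = (2, -3, 2).

Step 2 — invert Sigma (cofactor / det for 3×3, or solve directly):
  Sigma^{-1} = [[0.2446, 0.0791, 0.0647],
 [0.0791, 0.1727, 0.0504],
 [0.0647, 0.0504, 0.223]].

Step 3 — form the quadratic (x - mu)^T · Sigma^{-1} · (x - mu):
  Sigma^{-1} · (x - mu) = (0.3813, -0.259, 0.4245).
  (x - mu)^T · [Sigma^{-1} · (x - mu)] = (2)·(0.3813) + (-3)·(-0.259) + (2)·(0.4245) = 2.3885.

Step 4 — take square root: d = √(2.3885) ≈ 1.5455.

d(x, mu) = √(2.3885) ≈ 1.5455


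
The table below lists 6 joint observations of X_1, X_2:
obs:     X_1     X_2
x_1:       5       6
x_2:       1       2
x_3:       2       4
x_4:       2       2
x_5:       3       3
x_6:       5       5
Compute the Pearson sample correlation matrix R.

Step 1 — column means:
  mean(X_1) = (5 + 1 + 2 + 2 + 3 + 5) / 6 = 18/6 = 3
  mean(X_2) = (6 + 2 + 4 + 2 + 3 + 5) / 6 = 22/6 = 3.6667

Step 2 — sample variances and covariances s[i,j] = (1/(n-1)) · Σ_k (x_{k,i} - mean_i) · (x_{k,j} - mean_j), with n-1 = 5:
  s[X_1,X_1] = ((2)·(2) + (-2)·(-2) + (-1)·(-1) + (-1)·(-1) + (0)·(0) + (2)·(2)) / 5 = 14/5 = 2.8
  s[X_1,X_2] = ((2)·(2.3333) + (-2)·(-1.6667) + (-1)·(0.3333) + (-1)·(-1.6667) + (0)·(-0.6667) + (2)·(1.3333)) / 5 = 12/5 = 2.4
  s[X_2,X_2] = ((2.3333)·(2.3333) + (-1.6667)·(-1.6667) + (0.3333)·(0.3333) + (-1.6667)·(-1.6667) + (-0.6667)·(-0.6667) + (1.3333)·(1.3333)) / 5 = 13.3333/5 = 2.6667
  Sample standard deviations s_i = √(s[i,i]):
  s(X_1) = √(2.8) = 1.6733
  s(X_2) = √(2.6667) = 1.633

Step 3 — r_{ij} = s_{ij} / (s_i · s_j):
  r[X_1,X_1] = 1 (diagonal).
  r[X_1,X_2] = 2.4 / (1.6733 · 1.633) = 2.4 / 2.7325 = 0.8783
  r[X_2,X_2] = 1 (diagonal).

R is symmetric with unit diagonal. Assembling:

R = [[1, 0.8783],
 [0.8783, 1]]


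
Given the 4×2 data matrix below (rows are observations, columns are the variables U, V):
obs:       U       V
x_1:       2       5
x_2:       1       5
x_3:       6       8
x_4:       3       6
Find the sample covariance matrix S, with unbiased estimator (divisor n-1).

Step 1 — column means:
  mean(U) = (2 + 1 + 6 + 3) / 4 = 12/4 = 3
  mean(V) = (5 + 5 + 8 + 6) / 4 = 24/4 = 6

Step 2 — sample covariance S[i,j] = (1/(n-1)) · Σ_k (x_{k,i} - mean_i) · (x_{k,j} - mean_j), with n-1 = 3.
  S[U,U] = ((-1)·(-1) + (-2)·(-2) + (3)·(3) + (0)·(0)) / 3 = 14/3 = 4.6667
  S[U,V] = ((-1)·(-1) + (-2)·(-1) + (3)·(2) + (0)·(0)) / 3 = 9/3 = 3
  S[V,V] = ((-1)·(-1) + (-1)·(-1) + (2)·(2) + (0)·(0)) / 3 = 6/3 = 2

S is symmetric (S[j,i] = S[i,j]). Assembling:

S = [[4.6667, 3],
 [3, 2]]


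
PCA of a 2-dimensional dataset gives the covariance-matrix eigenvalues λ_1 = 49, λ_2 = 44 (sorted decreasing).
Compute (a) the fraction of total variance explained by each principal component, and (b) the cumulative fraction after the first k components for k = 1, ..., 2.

Step 1 — total variance = trace(Sigma) = Σ λ_i = 49 + 44 = 93.

Step 2 — fraction explained by component i = λ_i / Σ λ:
  PC1: 49/93 = 0.5269
  PC2: 44/93 = 0.4731

Step 3 — cumulative fraction after k components = (λ_1 + ... + λ_k) / Σ λ:
  k = 1: 49/93 = 0.5269
  k = 2: (49 + 44)/93 = 93/93 = 1

Summary (fraction, with percent):

explained: PC1 0.5269 (52.69%), PC2 0.4731 (47.31%);  cumulative: 0.5269, 1


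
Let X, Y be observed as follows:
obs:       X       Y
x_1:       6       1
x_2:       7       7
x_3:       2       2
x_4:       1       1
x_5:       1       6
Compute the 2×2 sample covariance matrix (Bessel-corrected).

Step 1 — column means:
  mean(X) = (6 + 7 + 2 + 1 + 1) / 5 = 17/5 = 3.4
  mean(Y) = (1 + 7 + 2 + 1 + 6) / 5 = 17/5 = 3.4

Step 2 — sample covariance S[i,j] = (1/(n-1)) · Σ_k (x_{k,i} - mean_i) · (x_{k,j} - mean_j), with n-1 = 4.
  S[X,X] = ((2.6)·(2.6) + (3.6)·(3.6) + (-1.4)·(-1.4) + (-2.4)·(-2.4) + (-2.4)·(-2.4)) / 4 = 33.2/4 = 8.3
  S[X,Y] = ((2.6)·(-2.4) + (3.6)·(3.6) + (-1.4)·(-1.4) + (-2.4)·(-2.4) + (-2.4)·(2.6)) / 4 = 8.2/4 = 2.05
  S[Y,Y] = ((-2.4)·(-2.4) + (3.6)·(3.6) + (-1.4)·(-1.4) + (-2.4)·(-2.4) + (2.6)·(2.6)) / 4 = 33.2/4 = 8.3

S is symmetric (S[j,i] = S[i,j]). Assembling:

S = [[8.3, 2.05],
 [2.05, 8.3]]


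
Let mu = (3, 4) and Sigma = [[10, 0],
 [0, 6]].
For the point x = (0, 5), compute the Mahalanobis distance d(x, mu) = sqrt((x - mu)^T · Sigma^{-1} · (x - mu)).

Step 1 — centre the observation: (x - mu) = (-3, 1).

Step 2 — invert Sigma. det(Sigma) = 10·6 - (0)² = 60.
  Sigma^{-1} = (1/det) · [[d, -b], [-b, a]] = [[0.1, 0],
 [0, 0.1667]].

Step 3 — form the quadratic (x - mu)^T · Sigma^{-1} · (x - mu):
  Sigma^{-1} · (x - mu) = (-0.3, 0.1667).
  (x - mu)^T · [Sigma^{-1} · (x - mu)] = (-3)·(-0.3) + (1)·(0.1667) = 1.0667.

Step 4 — take square root: d = √(1.0667) ≈ 1.0328.

d(x, mu) = √(1.0667) ≈ 1.0328


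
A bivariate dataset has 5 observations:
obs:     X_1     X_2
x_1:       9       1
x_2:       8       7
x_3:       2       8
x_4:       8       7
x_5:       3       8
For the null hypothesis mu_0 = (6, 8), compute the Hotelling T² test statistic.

Step 1 — sample mean vector:
  mean(X_1) = (9 + 8 + 2 + 8 + 3) / 5 = 30/5 = 6
  mean(X_2) = (1 + 7 + 8 + 7 + 8) / 5 = 31/5 = 6.2
  x̄ = (6, 6.2),  deviation x̄ - mu_0 = (6, 6.2) - (6, 8) = (0, -1.8).

Step 2 — sample covariance matrix, S[i,j] = (1/(n-1)) · Σ_k (x_{k,i} - mean_i) · (x_{k,j} - mean_j), divisor n-1 = 4:
  S[X_1,X_1] = ((3)·(3) + (2)·(2) + (-4)·(-4) + (2)·(2) + (-3)·(-3)) / 4 = 42/4 = 10.5
  S[X_1,X_2] = ((3)·(-5.2) + (2)·(0.8) + (-4)·(1.8) + (2)·(0.8) + (-3)·(1.8)) / 4 = -25/4 = -6.25
  S[X_2,X_2] = ((-5.2)·(-5.2) + (0.8)·(0.8) + (1.8)·(1.8) + (0.8)·(0.8) + (1.8)·(1.8)) / 4 = 34.8/4 = 8.7
  S = [[10.5, -6.25],
 [-6.25, 8.7]].

Step 3 — invert S. det(S) = 10.5·8.7 - (-6.25)² = 52.2875.
  S^{-1} = (1/det) · [[d, -b], [-b, a]] = [[0.1664, 0.1195],
 [0.1195, 0.2008]].

Step 4 — quadratic form (x̄ - mu_0)^T · S^{-1} · (x̄ - mu_0):
  S^{-1} · (x̄ - mu_0) = (-0.2152, -0.3615),
  (x̄ - mu_0)^T · [...] = (0)·(-0.2152) + (-1.8)·(-0.3615) = 0.6506.

Step 5 — scale by n: T² = 5 · 0.6506 = 3.2532.

T² ≈ 3.2532


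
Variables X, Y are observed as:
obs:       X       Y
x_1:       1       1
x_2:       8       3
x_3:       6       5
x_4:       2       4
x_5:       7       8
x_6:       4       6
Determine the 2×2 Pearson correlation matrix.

Step 1 — column means:
  mean(X) = (1 + 8 + 6 + 2 + 7 + 4) / 6 = 28/6 = 4.6667
  mean(Y) = (1 + 3 + 5 + 4 + 8 + 6) / 6 = 27/6 = 4.5

Step 2 — sample variances and covariances s[i,j] = (1/(n-1)) · Σ_k (x_{k,i} - mean_i) · (x_{k,j} - mean_j), with n-1 = 5:
  s[X,X] = ((-3.6667)·(-3.6667) + (3.3333)·(3.3333) + (1.3333)·(1.3333) + (-2.6667)·(-2.6667) + (2.3333)·(2.3333) + (-0.6667)·(-0.6667)) / 5 = 39.3333/5 = 7.8667
  s[X,Y] = ((-3.6667)·(-3.5) + (3.3333)·(-1.5) + (1.3333)·(0.5) + (-2.6667)·(-0.5) + (2.3333)·(3.5) + (-0.6667)·(1.5)) / 5 = 17/5 = 3.4
  s[Y,Y] = ((-3.5)·(-3.5) + (-1.5)·(-1.5) + (0.5)·(0.5) + (-0.5)·(-0.5) + (3.5)·(3.5) + (1.5)·(1.5)) / 5 = 29.5/5 = 5.9
  Sample standard deviations s_i = √(s[i,i]):
  s(X) = √(7.8667) = 2.8048
  s(Y) = √(5.9) = 2.429

Step 3 — r_{ij} = s_{ij} / (s_i · s_j):
  r[X,X] = 1 (diagonal).
  r[X,Y] = 3.4 / (2.8048 · 2.429) = 3.4 / 6.8127 = 0.4991
  r[Y,Y] = 1 (diagonal).

R is symmetric with unit diagonal. Assembling:

R = [[1, 0.4991],
 [0.4991, 1]]


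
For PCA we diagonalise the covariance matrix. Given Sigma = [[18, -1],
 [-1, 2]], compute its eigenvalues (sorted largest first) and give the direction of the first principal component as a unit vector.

Step 1 — characteristic polynomial of 2×2 Sigma:
  det(Sigma - λI) = λ² - trace · λ + det = 0.
  trace = 18 + 2 = 20, det = 18·2 - (-1)² = 35.
Step 2 — discriminant:
  Δ = trace² - 4·det = 400 - 140 = 260.
Step 3 — eigenvalues:
  λ = (trace ± √Δ)/2 = (20 ± 16.1245)/2,
  λ_1 = 18.0623,  λ_2 = 1.9377.

Step 4 — unit eigenvector for λ_1: solve (Sigma - λ_1 I)v = 0. First row:
  (18 - 18.0623)·v_x + (-1)·v_y = 0, i.e. (-0.0623)·v_x + (-1)·v_y = 0,
  so v ∝ (b, λ_1 - a) = (-1, 0.0623); multiply by -1 so the first entry is positive: u = (1, -0.0623).
  ||u|| = √((1)² + (-0.0623)²) = √(1.0039) ≈ 1.0019,
  v_1 = u/||u|| ≈ (0.9981, -0.0621) (||v_1|| = 1).

λ_1 = 18.0623,  λ_2 = 1.9377;  v_1 ≈ (0.9981, -0.0621)


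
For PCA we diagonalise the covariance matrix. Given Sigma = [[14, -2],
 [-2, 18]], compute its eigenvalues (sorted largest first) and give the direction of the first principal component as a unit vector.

Step 1 — characteristic polynomial of 2×2 Sigma:
  det(Sigma - λI) = λ² - trace · λ + det = 0.
  trace = 14 + 18 = 32, det = 14·18 - (-2)² = 248.
Step 2 — discriminant:
  Δ = trace² - 4·det = 1024 - 992 = 32.
Step 3 — eigenvalues:
  λ = (trace ± √Δ)/2 = (32 ± 5.6569)/2,
  λ_1 = 18.8284,  λ_2 = 13.1716.

Step 4 — unit eigenvector for λ_1: solve (Sigma - λ_1 I)v = 0. First row:
  (14 - 18.8284)·v_x + (-2)·v_y = 0, i.e. (-4.8284)·v_x + (-2)·v_y = 0,
  so v ∝ (b, λ_1 - a) = (-2, 4.8284); multiply by -1 so the first entry is positive: u = (2, -4.8284).
  ||u|| = √((2)² + (-4.8284)²) = √(27.3137) ≈ 5.2263,
  v_1 = u/||u|| ≈ (0.3827, -0.9239) (||v_1|| = 1).

λ_1 = 18.8284,  λ_2 = 13.1716;  v_1 ≈ (0.3827, -0.9239)


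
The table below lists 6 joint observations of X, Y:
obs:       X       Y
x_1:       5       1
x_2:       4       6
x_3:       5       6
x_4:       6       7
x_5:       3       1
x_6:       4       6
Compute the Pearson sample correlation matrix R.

Step 1 — column means:
  mean(X) = (5 + 4 + 5 + 6 + 3 + 4) / 6 = 27/6 = 4.5
  mean(Y) = (1 + 6 + 6 + 7 + 1 + 6) / 6 = 27/6 = 4.5

Step 2 — sample variances and covariances s[i,j] = (1/(n-1)) · Σ_k (x_{k,i} - mean_i) · (x_{k,j} - mean_j), with n-1 = 5:
  s[X,X] = ((0.5)·(0.5) + (-0.5)·(-0.5) + (0.5)·(0.5) + (1.5)·(1.5) + (-1.5)·(-1.5) + (-0.5)·(-0.5)) / 5 = 5.5/5 = 1.1
  s[X,Y] = ((0.5)·(-3.5) + (-0.5)·(1.5) + (0.5)·(1.5) + (1.5)·(2.5) + (-1.5)·(-3.5) + (-0.5)·(1.5)) / 5 = 6.5/5 = 1.3
  s[Y,Y] = ((-3.5)·(-3.5) + (1.5)·(1.5) + (1.5)·(1.5) + (2.5)·(2.5) + (-3.5)·(-3.5) + (1.5)·(1.5)) / 5 = 37.5/5 = 7.5
  Sample standard deviations s_i = √(s[i,i]):
  s(X) = √(1.1) = 1.0488
  s(Y) = √(7.5) = 2.7386

Step 3 — r_{ij} = s_{ij} / (s_i · s_j):
  r[X,X] = 1 (diagonal).
  r[X,Y] = 1.3 / (1.0488 · 2.7386) = 1.3 / 2.8723 = 0.4526
  r[Y,Y] = 1 (diagonal).

R is symmetric with unit diagonal. Assembling:

R = [[1, 0.4526],
 [0.4526, 1]]


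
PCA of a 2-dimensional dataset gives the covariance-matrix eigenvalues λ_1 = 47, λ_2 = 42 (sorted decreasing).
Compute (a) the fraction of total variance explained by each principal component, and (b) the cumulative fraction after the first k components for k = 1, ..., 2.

Step 1 — total variance = trace(Sigma) = Σ λ_i = 47 + 42 = 89.

Step 2 — fraction explained by component i = λ_i / Σ λ:
  PC1: 47/89 = 0.5281
  PC2: 42/89 = 0.4719

Step 3 — cumulative fraction after k components = (λ_1 + ... + λ_k) / Σ λ:
  k = 1: 47/89 = 0.5281
  k = 2: (47 + 42)/89 = 89/89 = 1

Summary (fraction, with percent):

explained: PC1 0.5281 (52.81%), PC2 0.4719 (47.19%);  cumulative: 0.5281, 1


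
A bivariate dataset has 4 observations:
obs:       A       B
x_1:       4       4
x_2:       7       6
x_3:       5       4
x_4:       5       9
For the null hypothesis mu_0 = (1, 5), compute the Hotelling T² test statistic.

Step 1 — sample mean vector:
  mean(A) = (4 + 7 + 5 + 5) / 4 = 21/4 = 5.25
  mean(B) = (4 + 6 + 4 + 9) / 4 = 23/4 = 5.75
  x̄ = (5.25, 5.75),  deviation x̄ - mu_0 = (5.25, 5.75) - (1, 5) = (4.25, 0.75).

Step 2 — sample covariance matrix, S[i,j] = (1/(n-1)) · Σ_k (x_{k,i} - mean_i) · (x_{k,j} - mean_j), divisor n-1 = 3:
  S[A,A] = ((-1.25)·(-1.25) + (1.75)·(1.75) + (-0.25)·(-0.25) + (-0.25)·(-0.25)) / 3 = 4.75/3 = 1.5833
  S[A,B] = ((-1.25)·(-1.75) + (1.75)·(0.25) + (-0.25)·(-1.75) + (-0.25)·(3.25)) / 3 = 2.25/3 = 0.75
  S[B,B] = ((-1.75)·(-1.75) + (0.25)·(0.25) + (-1.75)·(-1.75) + (3.25)·(3.25)) / 3 = 16.75/3 = 5.5833
  S = [[1.5833, 0.75],
 [0.75, 5.5833]].

Step 3 — invert S. det(S) = 1.5833·5.5833 - (0.75)² = 8.2778.
  S^{-1} = (1/det) · [[d, -b], [-b, a]] = [[0.6745, -0.0906],
 [-0.0906, 0.1913]].

Step 4 — quadratic form (x̄ - mu_0)^T · S^{-1} · (x̄ - mu_0):
  S^{-1} · (x̄ - mu_0) = (2.7987, -0.2416),
  (x̄ - mu_0)^T · [...] = (4.25)·(2.7987) + (0.75)·(-0.2416) = 11.7131.

Step 5 — scale by n: T² = 4 · 11.7131 = 46.8523.

T² ≈ 46.8523


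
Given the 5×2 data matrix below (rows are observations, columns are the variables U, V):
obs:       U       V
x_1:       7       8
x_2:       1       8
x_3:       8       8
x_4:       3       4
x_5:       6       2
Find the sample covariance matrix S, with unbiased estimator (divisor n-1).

Step 1 — column means:
  mean(U) = (7 + 1 + 8 + 3 + 6) / 5 = 25/5 = 5
  mean(V) = (8 + 8 + 8 + 4 + 2) / 5 = 30/5 = 6

Step 2 — sample covariance S[i,j] = (1/(n-1)) · Σ_k (x_{k,i} - mean_i) · (x_{k,j} - mean_j), with n-1 = 4.
  S[U,U] = ((2)·(2) + (-4)·(-4) + (3)·(3) + (-2)·(-2) + (1)·(1)) / 4 = 34/4 = 8.5
  S[U,V] = ((2)·(2) + (-4)·(2) + (3)·(2) + (-2)·(-2) + (1)·(-4)) / 4 = 2/4 = 0.5
  S[V,V] = ((2)·(2) + (2)·(2) + (2)·(2) + (-2)·(-2) + (-4)·(-4)) / 4 = 32/4 = 8

S is symmetric (S[j,i] = S[i,j]). Assembling:

S = [[8.5, 0.5],
 [0.5, 8]]


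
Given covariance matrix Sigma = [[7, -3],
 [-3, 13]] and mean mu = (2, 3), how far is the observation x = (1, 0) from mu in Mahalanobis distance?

Step 1 — centre the observation: (x - mu) = (-1, -3).

Step 2 — invert Sigma. det(Sigma) = 7·13 - (-3)² = 82.
  Sigma^{-1} = (1/det) · [[d, -b], [-b, a]] = [[0.1585, 0.0366],
 [0.0366, 0.0854]].

Step 3 — form the quadratic (x - mu)^T · Sigma^{-1} · (x - mu):
  Sigma^{-1} · (x - mu) = (-0.2683, -0.2927).
  (x - mu)^T · [Sigma^{-1} · (x - mu)] = (-1)·(-0.2683) + (-3)·(-0.2927) = 1.1463.

Step 4 — take square root: d = √(1.1463) ≈ 1.0707.

d(x, mu) = √(1.1463) ≈ 1.0707


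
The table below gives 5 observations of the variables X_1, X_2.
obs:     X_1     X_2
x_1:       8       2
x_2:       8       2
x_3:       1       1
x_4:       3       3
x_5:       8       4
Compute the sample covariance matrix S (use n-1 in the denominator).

Step 1 — column means:
  mean(X_1) = (8 + 8 + 1 + 3 + 8) / 5 = 28/5 = 5.6
  mean(X_2) = (2 + 2 + 1 + 3 + 4) / 5 = 12/5 = 2.4

Step 2 — sample covariance S[i,j] = (1/(n-1)) · Σ_k (x_{k,i} - mean_i) · (x_{k,j} - mean_j), with n-1 = 4.
  S[X_1,X_1] = ((2.4)·(2.4) + (2.4)·(2.4) + (-4.6)·(-4.6) + (-2.6)·(-2.6) + (2.4)·(2.4)) / 4 = 45.2/4 = 11.3
  S[X_1,X_2] = ((2.4)·(-0.4) + (2.4)·(-0.4) + (-4.6)·(-1.4) + (-2.6)·(0.6) + (2.4)·(1.6)) / 4 = 6.8/4 = 1.7
  S[X_2,X_2] = ((-0.4)·(-0.4) + (-0.4)·(-0.4) + (-1.4)·(-1.4) + (0.6)·(0.6) + (1.6)·(1.6)) / 4 = 5.2/4 = 1.3

S is symmetric (S[j,i] = S[i,j]). Assembling:

S = [[11.3, 1.7],
 [1.7, 1.3]]


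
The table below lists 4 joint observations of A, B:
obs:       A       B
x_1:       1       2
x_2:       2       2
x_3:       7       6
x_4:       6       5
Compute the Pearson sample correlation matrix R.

Step 1 — column means:
  mean(A) = (1 + 2 + 7 + 6) / 4 = 16/4 = 4
  mean(B) = (2 + 2 + 6 + 5) / 4 = 15/4 = 3.75

Step 2 — sample variances and covariances s[i,j] = (1/(n-1)) · Σ_k (x_{k,i} - mean_i) · (x_{k,j} - mean_j), with n-1 = 3:
  s[A,A] = ((-3)·(-3) + (-2)·(-2) + (3)·(3) + (2)·(2)) / 3 = 26/3 = 8.6667
  s[A,B] = ((-3)·(-1.75) + (-2)·(-1.75) + (3)·(2.25) + (2)·(1.25)) / 3 = 18/3 = 6
  s[B,B] = ((-1.75)·(-1.75) + (-1.75)·(-1.75) + (2.25)·(2.25) + (1.25)·(1.25)) / 3 = 12.75/3 = 4.25
  Sample standard deviations s_i = √(s[i,i]):
  s(A) = √(8.6667) = 2.9439
  s(B) = √(4.25) = 2.0616

Step 3 — r_{ij} = s_{ij} / (s_i · s_j):
  r[A,A] = 1 (diagonal).
  r[A,B] = 6 / (2.9439 · 2.0616) = 6 / 6.069 = 0.9886
  r[B,B] = 1 (diagonal).

R is symmetric with unit diagonal. Assembling:

R = [[1, 0.9886],
 [0.9886, 1]]


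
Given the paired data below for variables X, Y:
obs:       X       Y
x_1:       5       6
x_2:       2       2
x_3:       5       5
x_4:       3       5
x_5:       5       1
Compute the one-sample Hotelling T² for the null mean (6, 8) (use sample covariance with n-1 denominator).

Step 1 — sample mean vector:
  mean(X) = (5 + 2 + 5 + 3 + 5) / 5 = 20/5 = 4
  mean(Y) = (6 + 2 + 5 + 5 + 1) / 5 = 19/5 = 3.8
  x̄ = (4, 3.8),  deviation x̄ - mu_0 = (4, 3.8) - (6, 8) = (-2, -4.2).

Step 2 — sample covariance matrix, S[i,j] = (1/(n-1)) · Σ_k (x_{k,i} - mean_i) · (x_{k,j} - mean_j), divisor n-1 = 4:
  S[X,X] = ((1)·(1) + (-2)·(-2) + (1)·(1) + (-1)·(-1) + (1)·(1)) / 4 = 8/4 = 2
  S[X,Y] = ((1)·(2.2) + (-2)·(-1.8) + (1)·(1.2) + (-1)·(1.2) + (1)·(-2.8)) / 4 = 3/4 = 0.75
  S[Y,Y] = ((2.2)·(2.2) + (-1.8)·(-1.8) + (1.2)·(1.2) + (1.2)·(1.2) + (-2.8)·(-2.8)) / 4 = 18.8/4 = 4.7
  S = [[2, 0.75],
 [0.75, 4.7]].

Step 3 — invert S. det(S) = 2·4.7 - (0.75)² = 8.8375.
  S^{-1} = (1/det) · [[d, -b], [-b, a]] = [[0.5318, -0.0849],
 [-0.0849, 0.2263]].

Step 4 — quadratic form (x̄ - mu_0)^T · S^{-1} · (x̄ - mu_0):
  S^{-1} · (x̄ - mu_0) = (-0.7072, -0.7808),
  (x̄ - mu_0)^T · [...] = (-2)·(-0.7072) + (-4.2)·(-0.7808) = 4.6936.

Step 5 — scale by n: T² = 5 · 4.6936 = 23.4682.

T² ≈ 23.4682


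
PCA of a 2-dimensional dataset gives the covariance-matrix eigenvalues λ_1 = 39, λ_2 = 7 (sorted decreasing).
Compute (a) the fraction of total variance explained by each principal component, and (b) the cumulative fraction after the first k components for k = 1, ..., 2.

Step 1 — total variance = trace(Sigma) = Σ λ_i = 39 + 7 = 46.

Step 2 — fraction explained by component i = λ_i / Σ λ:
  PC1: 39/46 = 0.8478
  PC2: 7/46 = 0.1522

Step 3 — cumulative fraction after k components = (λ_1 + ... + λ_k) / Σ λ:
  k = 1: 39/46 = 0.8478
  k = 2: (39 + 7)/46 = 46/46 = 1

Summary (fraction, with percent):

explained: PC1 0.8478 (84.78%), PC2 0.1522 (15.22%);  cumulative: 0.8478, 1


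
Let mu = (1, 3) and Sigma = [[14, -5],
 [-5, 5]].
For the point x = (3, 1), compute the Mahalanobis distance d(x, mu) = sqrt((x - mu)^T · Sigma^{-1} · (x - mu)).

Step 1 — centre the observation: (x - mu) = (2, -2).

Step 2 — invert Sigma. det(Sigma) = 14·5 - (-5)² = 45.
  Sigma^{-1} = (1/det) · [[d, -b], [-b, a]] = [[0.1111, 0.1111],
 [0.1111, 0.3111]].

Step 3 — form the quadratic (x - mu)^T · Sigma^{-1} · (x - mu):
  Sigma^{-1} · (x - mu) = (0, -0.4).
  (x - mu)^T · [Sigma^{-1} · (x - mu)] = (2)·(0) + (-2)·(-0.4) = 0.8.

Step 4 — take square root: d = √(0.8) ≈ 0.8944.

d(x, mu) = √(0.8) ≈ 0.8944


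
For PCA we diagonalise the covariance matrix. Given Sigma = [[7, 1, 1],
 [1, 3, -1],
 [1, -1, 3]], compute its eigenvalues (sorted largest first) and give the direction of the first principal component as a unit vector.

Step 1 — characteristic polynomial p(λ) = det(λI - Sigma) = λ³ - tr·λ² + c_1·λ - det, where tr = trace, c_1 = sum of the principal 2×2 minors, det = det(Sigma):
  tr = 7 + 3 + 3 = 13,
  c_1 = (7·3 - (1)²) + (7·3 - (1)²) + (3·3 - (-1)²) = 20 + 20 + 8 = 48,
  det = 7·(3·3 - (-1)²) - (1)·((1)·3 - (-1)·(1)) + (1)·((1)·(-1) - 3·(1)) = 7·(8) - (1)·(4) + (1)·(-4) = 48.
  So p(λ) = λ³ - 13λ² + 48λ - 48.
Step 2 — look for an integer root (rational root theorem: any rational root is an integer divisor of 48). Testing λ = 4:
  p(4) = 64 - 208 + 192 - 48 = 0  ✓
  Dividing out (λ - 4): p(λ) = (λ - 4)(λ² - 9λ + 12).
Step 3 — remaining eigenvalues from the quadratic λ² - 9λ + 12 = 0:
  Δ = 9² - 4·12 = 81 - 48 = 33,  λ = (9 ± √33)/2 = (9 ± 5.7446)/2 ≈ 7.3723 or 1.6277.
  Sorted: λ_1 = 7.3723,  λ_2 = 4,  λ_3 = 1.6277  (check: sum = 13 = tr ✓).

Step 4 — unit eigenvector for λ_1 ≈ 7.3723: v spans the null space of (Sigma - λ_1 I), whose rows are
  r_1 = (-0.3723, 1, 1),  r_2 = (1, -4.3723, -1),  r_3 = (1, -1, -4.3723).
  v is orthogonal to every row, so take v ∝ r_1 × r_2 = ((1)·(-1) - (1)·(-4.3723), (1)·(1) - (-0.3723)·(-1), (-0.3723)·(-4.3723) - (1)·(1)) ≈ (3.3723, 0.6277, 0.6277).
  Let u = (3.3723, 0.6277, 0.6277).
  ||u|| = √((3.3723)² + (0.6277)² + (0.6277)²) = √(12.1603) ≈ 3.4872,  v_1 = u/||u|| ≈ (0.9671, 0.18, 0.18) (||v_1|| = 1).

λ_1 = 7.3723,  λ_2 = 4,  λ_3 = 1.6277;  v_1 ≈ (0.9671, 0.18, 0.18)


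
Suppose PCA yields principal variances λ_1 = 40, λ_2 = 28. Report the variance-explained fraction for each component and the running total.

Step 1 — total variance = trace(Sigma) = Σ λ_i = 40 + 28 = 68.

Step 2 — fraction explained by component i = λ_i / Σ λ:
  PC1: 40/68 = 0.5882
  PC2: 28/68 = 0.4118

Step 3 — cumulative fraction after k components = (λ_1 + ... + λ_k) / Σ λ:
  k = 1: 40/68 = 0.5882
  k = 2: (40 + 28)/68 = 68/68 = 1

Summary (fraction, with percent):

explained: PC1 0.5882 (58.82%), PC2 0.4118 (41.18%);  cumulative: 0.5882, 1


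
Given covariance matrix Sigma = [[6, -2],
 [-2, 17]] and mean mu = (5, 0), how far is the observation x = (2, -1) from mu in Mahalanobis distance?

Step 1 — centre the observation: (x - mu) = (-3, -1).

Step 2 — invert Sigma. det(Sigma) = 6·17 - (-2)² = 98.
  Sigma^{-1} = (1/det) · [[d, -b], [-b, a]] = [[0.1735, 0.0204],
 [0.0204, 0.0612]].

Step 3 — form the quadratic (x - mu)^T · Sigma^{-1} · (x - mu):
  Sigma^{-1} · (x - mu) = (-0.5408, -0.1224).
  (x - mu)^T · [Sigma^{-1} · (x - mu)] = (-3)·(-0.5408) + (-1)·(-0.1224) = 1.7449.

Step 4 — take square root: d = √(1.7449) ≈ 1.3209.

d(x, mu) = √(1.7449) ≈ 1.3209


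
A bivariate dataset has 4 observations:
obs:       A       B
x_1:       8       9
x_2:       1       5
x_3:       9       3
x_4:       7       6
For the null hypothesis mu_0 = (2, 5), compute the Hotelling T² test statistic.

Step 1 — sample mean vector:
  mean(A) = (8 + 1 + 9 + 7) / 4 = 25/4 = 6.25
  mean(B) = (9 + 5 + 3 + 6) / 4 = 23/4 = 5.75
  x̄ = (6.25, 5.75),  deviation x̄ - mu_0 = (6.25, 5.75) - (2, 5) = (4.25, 0.75).

Step 2 — sample covariance matrix, S[i,j] = (1/(n-1)) · Σ_k (x_{k,i} - mean_i) · (x_{k,j} - mean_j), divisor n-1 = 3:
  S[A,A] = ((1.75)·(1.75) + (-5.25)·(-5.25) + (2.75)·(2.75) + (0.75)·(0.75)) / 3 = 38.75/3 = 12.9167
  S[A,B] = ((1.75)·(3.25) + (-5.25)·(-0.75) + (2.75)·(-2.75) + (0.75)·(0.25)) / 3 = 2.25/3 = 0.75
  S[B,B] = ((3.25)·(3.25) + (-0.75)·(-0.75) + (-2.75)·(-2.75) + (0.25)·(0.25)) / 3 = 18.75/3 = 6.25
  S = [[12.9167, 0.75],
 [0.75, 6.25]].

Step 3 — invert S. det(S) = 12.9167·6.25 - (0.75)² = 80.1667.
  S^{-1} = (1/det) · [[d, -b], [-b, a]] = [[0.078, -0.0094],
 [-0.0094, 0.1611]].

Step 4 — quadratic form (x̄ - mu_0)^T · S^{-1} · (x̄ - mu_0):
  S^{-1} · (x̄ - mu_0) = (0.3243, 0.0811),
  (x̄ - mu_0)^T · [...] = (4.25)·(0.3243) + (0.75)·(0.0811) = 1.4392.

Step 5 — scale by n: T² = 4 · 1.4392 = 5.7568.

T² ≈ 5.7568


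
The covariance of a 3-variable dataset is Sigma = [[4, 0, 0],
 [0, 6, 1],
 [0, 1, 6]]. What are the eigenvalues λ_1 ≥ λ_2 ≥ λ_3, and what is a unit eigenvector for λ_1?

Step 1 — characteristic polynomial p(λ) = det(λI - Sigma) = λ³ - tr·λ² + c_1·λ - det, where tr = trace, c_1 = sum of the principal 2×2 minors, det = det(Sigma):
  tr = 4 + 6 + 6 = 16,
  c_1 = (4·6 - (0)²) + (4·6 - (0)²) + (6·6 - (1)²) = 24 + 24 + 35 = 83,
  det = 4·(6·6 - (1)²) - (0)·((0)·6 - (1)·(0)) + (0)·((0)·(1) - 6·(0)) = 4·(35) - (0)·(0) + (0)·(0) = 140.
  So p(λ) = λ³ - 16λ² + 83λ - 140.
Step 2 — look for an integer root (rational root theorem: any rational root is an integer divisor of 140). Testing λ = 4:
  p(4) = 64 - 256 + 332 - 140 = 0  ✓
  Dividing out (λ - 4): p(λ) = (λ - 4)(λ² - 12λ + 35).
Step 3 — remaining eigenvalues from the quadratic λ² - 12λ + 35 = 0:
  Δ = 12² - 4·35 = 144 - 140 = 4,  λ = (12 ± √4)/2 = (12 ± 2)/2 = 7 or 5.
  Sorted: λ_1 = 7,  λ_2 = 5,  λ_3 = 4  (check: sum = 16 = tr ✓).

Step 4 — unit eigenvector for λ_1 = 7: v spans the null space of (Sigma - λ_1 I), whose rows are
  r_1 = (-3, 0, 0),  r_2 = (0, -1, 1),  r_3 = (0, 1, -1).
  v is orthogonal to every row, so take v ∝ r_1 × r_2 = ((0)·(1) - (0)·(-1), (0)·(0) - (-3)·(1), (-3)·(-1) - (0)·(0)) = (0, 3, 3).
  Rescale (divide by 3): u = (0, 1, 1).
  ||u|| = √((0)² + (1)² + (1)²) = √(2) ≈ 1.4142,  v_1 = u/||u|| ≈ (0, 0.7071, 0.7071) (||v_1|| = 1).

λ_1 = 7,  λ_2 = 5,  λ_3 = 4;  v_1 ≈ (0, 0.7071, 0.7071)


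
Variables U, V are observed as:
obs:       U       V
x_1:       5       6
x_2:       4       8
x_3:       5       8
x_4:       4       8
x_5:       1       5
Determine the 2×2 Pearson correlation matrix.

Step 1 — column means:
  mean(U) = (5 + 4 + 5 + 4 + 1) / 5 = 19/5 = 3.8
  mean(V) = (6 + 8 + 8 + 8 + 5) / 5 = 35/5 = 7

Step 2 — sample variances and covariances s[i,j] = (1/(n-1)) · Σ_k (x_{k,i} - mean_i) · (x_{k,j} - mean_j), with n-1 = 4:
  s[U,U] = ((1.2)·(1.2) + (0.2)·(0.2) + (1.2)·(1.2) + (0.2)·(0.2) + (-2.8)·(-2.8)) / 4 = 10.8/4 = 2.7
  s[U,V] = ((1.2)·(-1) + (0.2)·(1) + (1.2)·(1) + (0.2)·(1) + (-2.8)·(-2)) / 4 = 6/4 = 1.5
  s[V,V] = ((-1)·(-1) + (1)·(1) + (1)·(1) + (1)·(1) + (-2)·(-2)) / 4 = 8/4 = 2
  Sample standard deviations s_i = √(s[i,i]):
  s(U) = √(2.7) = 1.6432
  s(V) = √(2) = 1.4142

Step 3 — r_{ij} = s_{ij} / (s_i · s_j):
  r[U,U] = 1 (diagonal).
  r[U,V] = 1.5 / (1.6432 · 1.4142) = 1.5 / 2.3238 = 0.6455
  r[V,V] = 1 (diagonal).

R is symmetric with unit diagonal. Assembling:

R = [[1, 0.6455],
 [0.6455, 1]]


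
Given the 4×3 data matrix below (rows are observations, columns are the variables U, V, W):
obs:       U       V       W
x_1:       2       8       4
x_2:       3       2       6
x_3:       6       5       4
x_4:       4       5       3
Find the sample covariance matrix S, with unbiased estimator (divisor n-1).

Step 1 — column means:
  mean(U) = (2 + 3 + 6 + 4) / 4 = 15/4 = 3.75
  mean(V) = (8 + 2 + 5 + 5) / 4 = 20/4 = 5
  mean(W) = (4 + 6 + 4 + 3) / 4 = 17/4 = 4.25

Step 2 — sample covariance S[i,j] = (1/(n-1)) · Σ_k (x_{k,i} - mean_i) · (x_{k,j} - mean_j), with n-1 = 3.
  S[U,U] = ((-1.75)·(-1.75) + (-0.75)·(-0.75) + (2.25)·(2.25) + (0.25)·(0.25)) / 3 = 8.75/3 = 2.9167
  S[U,V] = ((-1.75)·(3) + (-0.75)·(-3) + (2.25)·(0) + (0.25)·(0)) / 3 = -3/3 = -1
  S[U,W] = ((-1.75)·(-0.25) + (-0.75)·(1.75) + (2.25)·(-0.25) + (0.25)·(-1.25)) / 3 = -1.75/3 = -0.5833
  S[V,V] = ((3)·(3) + (-3)·(-3) + (0)·(0) + (0)·(0)) / 3 = 18/3 = 6
  S[V,W] = ((3)·(-0.25) + (-3)·(1.75) + (0)·(-0.25) + (0)·(-1.25)) / 3 = -6/3 = -2
  S[W,W] = ((-0.25)·(-0.25) + (1.75)·(1.75) + (-0.25)·(-0.25) + (-1.25)·(-1.25)) / 3 = 4.75/3 = 1.5833

S is symmetric (S[j,i] = S[i,j]). Assembling:

S = [[2.9167, -1, -0.5833],
 [-1, 6, -2],
 [-0.5833, -2, 1.5833]]


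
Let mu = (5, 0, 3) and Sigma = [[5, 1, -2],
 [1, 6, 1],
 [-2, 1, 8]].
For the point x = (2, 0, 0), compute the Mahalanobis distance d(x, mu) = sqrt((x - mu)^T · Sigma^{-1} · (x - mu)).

Step 1 — centre the observation: (x - mu) = (-3, 0, -3).

Step 2 — invert Sigma (cofactor / det for 3×3, or solve directly):
  Sigma^{-1} = [[0.2362, -0.0503, 0.0653],
 [-0.0503, 0.1809, -0.0352],
 [0.0653, -0.0352, 0.1457]].

Step 3 — form the quadratic (x - mu)^T · Sigma^{-1} · (x - mu):
  Sigma^{-1} · (x - mu) = (-0.9045, 0.2563, -0.6332).
  (x - mu)^T · [Sigma^{-1} · (x - mu)] = (-3)·(-0.9045) + (0)·(0.2563) + (-3)·(-0.6332) = 4.6131.

Step 4 — take square root: d = √(4.6131) ≈ 2.1478.

d(x, mu) = √(4.6131) ≈ 2.1478


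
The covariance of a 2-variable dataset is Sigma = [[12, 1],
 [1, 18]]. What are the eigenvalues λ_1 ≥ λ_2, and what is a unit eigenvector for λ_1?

Step 1 — characteristic polynomial of 2×2 Sigma:
  det(Sigma - λI) = λ² - trace · λ + det = 0.
  trace = 12 + 18 = 30, det = 12·18 - (1)² = 215.
Step 2 — discriminant:
  Δ = trace² - 4·det = 900 - 860 = 40.
Step 3 — eigenvalues:
  λ = (trace ± √Δ)/2 = (30 ± 6.3246)/2,
  λ_1 = 18.1623,  λ_2 = 11.8377.

Step 4 — unit eigenvector for λ_1: solve (Sigma - λ_1 I)v = 0. First row:
  (12 - 18.1623)·v_x + (1)·v_y = 0, i.e. (-6.1623)·v_x + (1)·v_y = 0,
  so v ∝ (b, λ_1 - a) = (1, 6.1623) = u.
  ||u|| = √((1)² + (6.1623)²) = √(38.9737) ≈ 6.2429,
  v_1 = u/||u|| ≈ (0.1602, 0.9871) (||v_1|| = 1).

λ_1 = 18.1623,  λ_2 = 11.8377;  v_1 ≈ (0.1602, 0.9871)


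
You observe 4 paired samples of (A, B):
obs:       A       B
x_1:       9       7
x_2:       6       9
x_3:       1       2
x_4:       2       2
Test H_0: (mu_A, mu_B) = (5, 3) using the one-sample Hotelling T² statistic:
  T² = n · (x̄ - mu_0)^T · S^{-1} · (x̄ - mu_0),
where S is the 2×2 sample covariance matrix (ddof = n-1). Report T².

Step 1 — sample mean vector:
  mean(A) = (9 + 6 + 1 + 2) / 4 = 18/4 = 4.5
  mean(B) = (7 + 9 + 2 + 2) / 4 = 20/4 = 5
  x̄ = (4.5, 5),  deviation x̄ - mu_0 = (4.5, 5) - (5, 3) = (-0.5, 2).

Step 2 — sample covariance matrix, S[i,j] = (1/(n-1)) · Σ_k (x_{k,i} - mean_i) · (x_{k,j} - mean_j), divisor n-1 = 3:
  S[A,A] = ((4.5)·(4.5) + (1.5)·(1.5) + (-3.5)·(-3.5) + (-2.5)·(-2.5)) / 3 = 41/3 = 13.6667
  S[A,B] = ((4.5)·(2) + (1.5)·(4) + (-3.5)·(-3) + (-2.5)·(-3)) / 3 = 33/3 = 11
  S[B,B] = ((2)·(2) + (4)·(4) + (-3)·(-3) + (-3)·(-3)) / 3 = 38/3 = 12.6667
  S = [[13.6667, 11],
 [11, 12.6667]].

Step 3 — invert S. det(S) = 13.6667·12.6667 - (11)² = 52.1111.
  S^{-1} = (1/det) · [[d, -b], [-b, a]] = [[0.2431, -0.2111],
 [-0.2111, 0.2623]].

Step 4 — quadratic form (x̄ - mu_0)^T · S^{-1} · (x̄ - mu_0):
  S^{-1} · (x̄ - mu_0) = (-0.5437, 0.6301),
  (x̄ - mu_0)^T · [...] = (-0.5)·(-0.5437) + (2)·(0.6301) = 1.532.

Step 5 — scale by n: T² = 4 · 1.532 = 6.1279.

T² ≈ 6.1279


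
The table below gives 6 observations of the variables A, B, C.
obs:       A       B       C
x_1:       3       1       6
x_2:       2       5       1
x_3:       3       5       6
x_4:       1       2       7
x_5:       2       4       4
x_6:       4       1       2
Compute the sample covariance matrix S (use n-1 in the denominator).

Step 1 — column means:
  mean(A) = (3 + 2 + 3 + 1 + 2 + 4) / 6 = 15/6 = 2.5
  mean(B) = (1 + 5 + 5 + 2 + 4 + 1) / 6 = 18/6 = 3
  mean(C) = (6 + 1 + 6 + 7 + 4 + 2) / 6 = 26/6 = 4.3333

Step 2 — sample covariance S[i,j] = (1/(n-1)) · Σ_k (x_{k,i} - mean_i) · (x_{k,j} - mean_j), with n-1 = 5.
  S[A,A] = ((0.5)·(0.5) + (-0.5)·(-0.5) + (0.5)·(0.5) + (-1.5)·(-1.5) + (-0.5)·(-0.5) + (1.5)·(1.5)) / 5 = 5.5/5 = 1.1
  S[A,B] = ((0.5)·(-2) + (-0.5)·(2) + (0.5)·(2) + (-1.5)·(-1) + (-0.5)·(1) + (1.5)·(-2)) / 5 = -3/5 = -0.6
  S[A,C] = ((0.5)·(1.6667) + (-0.5)·(-3.3333) + (0.5)·(1.6667) + (-1.5)·(2.6667) + (-0.5)·(-0.3333) + (1.5)·(-2.3333)) / 5 = -4/5 = -0.8
  S[B,B] = ((-2)·(-2) + (2)·(2) + (2)·(2) + (-1)·(-1) + (1)·(1) + (-2)·(-2)) / 5 = 18/5 = 3.6
  S[B,C] = ((-2)·(1.6667) + (2)·(-3.3333) + (2)·(1.6667) + (-1)·(2.6667) + (1)·(-0.3333) + (-2)·(-2.3333)) / 5 = -5/5 = -1
  S[C,C] = ((1.6667)·(1.6667) + (-3.3333)·(-3.3333) + (1.6667)·(1.6667) + (2.6667)·(2.6667) + (-0.3333)·(-0.3333) + (-2.3333)·(-2.3333)) / 5 = 29.3333/5 = 5.8667

S is symmetric (S[j,i] = S[i,j]). Assembling:

S = [[1.1, -0.6, -0.8],
 [-0.6, 3.6, -1],
 [-0.8, -1, 5.8667]]


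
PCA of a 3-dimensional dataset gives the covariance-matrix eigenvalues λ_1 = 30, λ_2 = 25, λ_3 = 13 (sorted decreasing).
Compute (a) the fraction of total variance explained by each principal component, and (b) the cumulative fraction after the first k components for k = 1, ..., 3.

Step 1 — total variance = trace(Sigma) = Σ λ_i = 30 + 25 + 13 = 68.

Step 2 — fraction explained by component i = λ_i / Σ λ:
  PC1: 30/68 = 0.4412
  PC2: 25/68 = 0.3676
  PC3: 13/68 = 0.1912

Step 3 — cumulative fraction after k components = (λ_1 + ... + λ_k) / Σ λ:
  k = 1: 30/68 = 0.4412
  k = 2: (30 + 25)/68 = 55/68 = 0.8088
  k = 3: (30 + 25 + 13)/68 = 68/68 = 1

Summary (fraction, with percent):

explained: PC1 0.4412 (44.12%), PC2 0.3676 (36.76%), PC3 0.1912 (19.12%);  cumulative: 0.4412, 0.8088, 1


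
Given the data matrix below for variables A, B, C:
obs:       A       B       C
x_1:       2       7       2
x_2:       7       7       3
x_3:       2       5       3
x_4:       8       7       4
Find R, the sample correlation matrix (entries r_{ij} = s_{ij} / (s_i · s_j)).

Step 1 — column means:
  mean(A) = (2 + 7 + 2 + 8) / 4 = 19/4 = 4.75
  mean(B) = (7 + 7 + 5 + 7) / 4 = 26/4 = 6.5
  mean(C) = (2 + 3 + 3 + 4) / 4 = 12/4 = 3

Step 2 — sample variances and covariances s[i,j] = (1/(n-1)) · Σ_k (x_{k,i} - mean_i) · (x_{k,j} - mean_j), with n-1 = 3:
  s[A,A] = ((-2.75)·(-2.75) + (2.25)·(2.25) + (-2.75)·(-2.75) + (3.25)·(3.25)) / 3 = 30.75/3 = 10.25
  s[A,B] = ((-2.75)·(0.5) + (2.25)·(0.5) + (-2.75)·(-1.5) + (3.25)·(0.5)) / 3 = 5.5/3 = 1.8333
  s[A,C] = ((-2.75)·(-1) + (2.25)·(0) + (-2.75)·(0) + (3.25)·(1)) / 3 = 6/3 = 2
  s[B,B] = ((0.5)·(0.5) + (0.5)·(0.5) + (-1.5)·(-1.5) + (0.5)·(0.5)) / 3 = 3/3 = 1
  s[B,C] = ((0.5)·(-1) + (0.5)·(0) + (-1.5)·(0) + (0.5)·(1)) / 3 = 0/3 = 0
  s[C,C] = ((-1)·(-1) + (0)·(0) + (0)·(0) + (1)·(1)) / 3 = 2/3 = 0.6667
  Sample standard deviations s_i = √(s[i,i]):
  s(A) = √(10.25) = 3.2016
  s(B) = √(1) = 1
  s(C) = √(0.6667) = 0.8165

Step 3 — r_{ij} = s_{ij} / (s_i · s_j):
  r[A,A] = 1 (diagonal).
  r[A,B] = 1.8333 / (3.2016 · 1) = 1.8333 / 3.2016 = 0.5726
  r[A,C] = 2 / (3.2016 · 0.8165) = 2 / 2.6141 = 0.7651
  r[B,B] = 1 (diagonal).
  r[B,C] = 0 / (1 · 0.8165) = 0 / 0.8165 = 0
  r[C,C] = 1 (diagonal).

R is symmetric with unit diagonal. Assembling:

R = [[1, 0.5726, 0.7651],
 [0.5726, 1, 0],
 [0.7651, 0, 1]]


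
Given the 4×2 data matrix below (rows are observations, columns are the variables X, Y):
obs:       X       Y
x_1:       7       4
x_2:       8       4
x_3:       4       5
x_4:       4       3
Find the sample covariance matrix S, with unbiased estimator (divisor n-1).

Step 1 — column means:
  mean(X) = (7 + 8 + 4 + 4) / 4 = 23/4 = 5.75
  mean(Y) = (4 + 4 + 5 + 3) / 4 = 16/4 = 4

Step 2 — sample covariance S[i,j] = (1/(n-1)) · Σ_k (x_{k,i} - mean_i) · (x_{k,j} - mean_j), with n-1 = 3.
  S[X,X] = ((1.25)·(1.25) + (2.25)·(2.25) + (-1.75)·(-1.75) + (-1.75)·(-1.75)) / 3 = 12.75/3 = 4.25
  S[X,Y] = ((1.25)·(0) + (2.25)·(0) + (-1.75)·(1) + (-1.75)·(-1)) / 3 = 0/3 = 0
  S[Y,Y] = ((0)·(0) + (0)·(0) + (1)·(1) + (-1)·(-1)) / 3 = 2/3 = 0.6667

S is symmetric (S[j,i] = S[i,j]). Assembling:

S = [[4.25, 0],
 [0, 0.6667]]


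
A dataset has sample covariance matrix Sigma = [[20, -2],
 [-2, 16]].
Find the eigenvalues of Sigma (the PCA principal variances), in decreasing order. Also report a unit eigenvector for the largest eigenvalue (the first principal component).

Step 1 — characteristic polynomial of 2×2 Sigma:
  det(Sigma - λI) = λ² - trace · λ + det = 0.
  trace = 20 + 16 = 36, det = 20·16 - (-2)² = 316.
Step 2 — discriminant:
  Δ = trace² - 4·det = 1296 - 1264 = 32.
Step 3 — eigenvalues:
  λ = (trace ± √Δ)/2 = (36 ± 5.6569)/2,
  λ_1 = 20.8284,  λ_2 = 15.1716.

Step 4 — unit eigenvector for λ_1: solve (Sigma - λ_1 I)v = 0. First row:
  (20 - 20.8284)·v_x + (-2)·v_y = 0, i.e. (-0.8284)·v_x + (-2)·v_y = 0,
  so v ∝ (b, λ_1 - a) = (-2, 0.8284); multiply by -1 so the first entry is positive: u = (2, -0.8284).
  ||u|| = √((2)² + (-0.8284)²) = √(4.6863) ≈ 2.1648,
  v_1 = u/||u|| ≈ (0.9239, -0.3827) (||v_1|| = 1).

λ_1 = 20.8284,  λ_2 = 15.1716;  v_1 ≈ (0.9239, -0.3827)


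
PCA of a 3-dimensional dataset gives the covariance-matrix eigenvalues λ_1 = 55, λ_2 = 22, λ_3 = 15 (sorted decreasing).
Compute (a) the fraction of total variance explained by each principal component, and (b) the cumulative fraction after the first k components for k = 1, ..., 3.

Step 1 — total variance = trace(Sigma) = Σ λ_i = 55 + 22 + 15 = 92.

Step 2 — fraction explained by component i = λ_i / Σ λ:
  PC1: 55/92 = 0.5978
  PC2: 22/92 = 0.2391
  PC3: 15/92 = 0.163

Step 3 — cumulative fraction after k components = (λ_1 + ... + λ_k) / Σ λ:
  k = 1: 55/92 = 0.5978
  k = 2: (55 + 22)/92 = 77/92 = 0.837
  k = 3: (55 + 22 + 15)/92 = 92/92 = 1

Summary (fraction, with percent):

explained: PC1 0.5978 (59.78%), PC2 0.2391 (23.91%), PC3 0.163 (16.3%);  cumulative: 0.5978, 0.837, 1


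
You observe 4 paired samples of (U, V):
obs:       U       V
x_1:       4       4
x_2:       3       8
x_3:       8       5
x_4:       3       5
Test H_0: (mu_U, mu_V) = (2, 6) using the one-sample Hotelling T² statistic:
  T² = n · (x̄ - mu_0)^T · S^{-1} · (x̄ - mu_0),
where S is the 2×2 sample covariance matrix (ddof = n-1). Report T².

Step 1 — sample mean vector:
  mean(U) = (4 + 3 + 8 + 3) / 4 = 18/4 = 4.5
  mean(V) = (4 + 8 + 5 + 5) / 4 = 22/4 = 5.5
  x̄ = (4.5, 5.5),  deviation x̄ - mu_0 = (4.5, 5.5) - (2, 6) = (2.5, -0.5).

Step 2 — sample covariance matrix, S[i,j] = (1/(n-1)) · Σ_k (x_{k,i} - mean_i) · (x_{k,j} - mean_j), divisor n-1 = 3:
  S[U,U] = ((-0.5)·(-0.5) + (-1.5)·(-1.5) + (3.5)·(3.5) + (-1.5)·(-1.5)) / 3 = 17/3 = 5.6667
  S[U,V] = ((-0.5)·(-1.5) + (-1.5)·(2.5) + (3.5)·(-0.5) + (-1.5)·(-0.5)) / 3 = -4/3 = -1.3333
  S[V,V] = ((-1.5)·(-1.5) + (2.5)·(2.5) + (-0.5)·(-0.5) + (-0.5)·(-0.5)) / 3 = 9/3 = 3
  S = [[5.6667, -1.3333],
 [-1.3333, 3]].

Step 3 — invert S. det(S) = 5.6667·3 - (-1.3333)² = 15.2222.
  S^{-1} = (1/det) · [[d, -b], [-b, a]] = [[0.1971, 0.0876],
 [0.0876, 0.3723]].

Step 4 — quadratic form (x̄ - mu_0)^T · S^{-1} · (x̄ - mu_0):
  S^{-1} · (x̄ - mu_0) = (0.4489, 0.0328),
  (x̄ - mu_0)^T · [...] = (2.5)·(0.4489) + (-0.5)·(0.0328) = 1.1058.

Step 5 — scale by n: T² = 4 · 1.1058 = 4.4234.

T² ≈ 4.4234


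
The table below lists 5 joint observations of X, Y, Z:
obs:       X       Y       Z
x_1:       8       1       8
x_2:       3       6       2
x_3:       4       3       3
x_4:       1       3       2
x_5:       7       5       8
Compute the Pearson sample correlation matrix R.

Step 1 — column means:
  mean(X) = (8 + 3 + 4 + 1 + 7) / 5 = 23/5 = 4.6
  mean(Y) = (1 + 6 + 3 + 3 + 5) / 5 = 18/5 = 3.6
  mean(Z) = (8 + 2 + 3 + 2 + 8) / 5 = 23/5 = 4.6

Step 2 — sample variances and covariances s[i,j] = (1/(n-1)) · Σ_k (x_{k,i} - mean_i) · (x_{k,j} - mean_j), with n-1 = 4:
  s[X,X] = ((3.4)·(3.4) + (-1.6)·(-1.6) + (-0.6)·(-0.6) + (-3.6)·(-3.6) + (2.4)·(2.4)) / 4 = 33.2/4 = 8.3
  s[X,Y] = ((3.4)·(-2.6) + (-1.6)·(2.4) + (-0.6)·(-0.6) + (-3.6)·(-0.6) + (2.4)·(1.4)) / 4 = -6.8/4 = -1.7
  s[X,Z] = ((3.4)·(3.4) + (-1.6)·(-2.6) + (-0.6)·(-1.6) + (-3.6)·(-2.6) + (2.4)·(3.4)) / 4 = 34.2/4 = 8.55
  s[Y,Y] = ((-2.6)·(-2.6) + (2.4)·(2.4) + (-0.6)·(-0.6) + (-0.6)·(-0.6) + (1.4)·(1.4)) / 4 = 15.2/4 = 3.8
  s[Y,Z] = ((-2.6)·(3.4) + (2.4)·(-2.6) + (-0.6)·(-1.6) + (-0.6)·(-2.6) + (1.4)·(3.4)) / 4 = -7.8/4 = -1.95
  s[Z,Z] = ((3.4)·(3.4) + (-2.6)·(-2.6) + (-1.6)·(-1.6) + (-2.6)·(-2.6) + (3.4)·(3.4)) / 4 = 39.2/4 = 9.8
  Sample standard deviations s_i = √(s[i,i]):
  s(X) = √(8.3) = 2.881
  s(Y) = √(3.8) = 1.9494
  s(Z) = √(9.8) = 3.1305

Step 3 — r_{ij} = s_{ij} / (s_i · s_j):
  r[X,X] = 1 (diagonal).
  r[X,Y] = -1.7 / (2.881 · 1.9494) = -1.7 / 5.616 = -0.3027
  r[X,Z] = 8.55 / (2.881 · 3.1305) = 8.55 / 9.0189 = 0.948
  r[Y,Y] = 1 (diagonal).
  r[Y,Z] = -1.95 / (1.9494 · 3.1305) = -1.95 / 6.1025 = -0.3195
  r[Z,Z] = 1 (diagonal).

R is symmetric with unit diagonal. Assembling:

R = [[1, -0.3027, 0.948],
 [-0.3027, 1, -0.3195],
 [0.948, -0.3195, 1]]


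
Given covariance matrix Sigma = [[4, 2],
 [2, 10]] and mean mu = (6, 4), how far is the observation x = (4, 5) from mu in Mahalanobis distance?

Step 1 — centre the observation: (x - mu) = (-2, 1).

Step 2 — invert Sigma. det(Sigma) = 4·10 - (2)² = 36.
  Sigma^{-1} = (1/det) · [[d, -b], [-b, a]] = [[0.2778, -0.0556],
 [-0.0556, 0.1111]].

Step 3 — form the quadratic (x - mu)^T · Sigma^{-1} · (x - mu):
  Sigma^{-1} · (x - mu) = (-0.6111, 0.2222).
  (x - mu)^T · [Sigma^{-1} · (x - mu)] = (-2)·(-0.6111) + (1)·(0.2222) = 1.4444.

Step 4 — take square root: d = √(1.4444) ≈ 1.2019.

d(x, mu) = √(1.4444) ≈ 1.2019
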